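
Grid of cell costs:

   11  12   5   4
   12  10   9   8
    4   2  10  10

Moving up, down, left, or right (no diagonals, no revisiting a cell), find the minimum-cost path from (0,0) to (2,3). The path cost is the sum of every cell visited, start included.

49

Cheapest: r0c0→r1c0→r2c0→r2c1→r2c2→r2c3
  11 + 12 + 4 + 2 + 10 + 10 = 49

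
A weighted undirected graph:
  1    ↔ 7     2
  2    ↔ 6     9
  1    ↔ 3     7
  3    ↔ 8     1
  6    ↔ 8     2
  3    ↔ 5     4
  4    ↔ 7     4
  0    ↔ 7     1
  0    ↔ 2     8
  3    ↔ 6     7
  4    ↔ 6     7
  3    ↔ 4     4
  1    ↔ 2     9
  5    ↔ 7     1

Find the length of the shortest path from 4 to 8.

5

Some routes from 4 to 8:
4 - 6 - 8: 7 + 2 = 9
4 - 3 - 8: 4 + 1 = 5
4 - 7 - 5 - 3 - 8: 4 + 1 + 4 + 1 = 10
The minimum is 5.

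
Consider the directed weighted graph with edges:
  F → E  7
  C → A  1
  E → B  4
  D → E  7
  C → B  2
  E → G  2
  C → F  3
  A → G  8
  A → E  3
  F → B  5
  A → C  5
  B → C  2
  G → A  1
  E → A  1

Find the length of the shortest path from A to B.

7

Candidate routes:
A→C→B: 5 + 2 = 7
A→E→B: 3 + 4 = 7
A→C→F→E→B: 5 + 3 + 7 + 4 = 19
A→C→F→B: 5 + 3 + 5 = 13
Shortest: 7.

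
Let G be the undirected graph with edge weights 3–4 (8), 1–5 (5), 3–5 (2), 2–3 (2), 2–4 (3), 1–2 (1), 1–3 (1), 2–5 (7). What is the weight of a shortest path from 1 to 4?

4

Checking several routes:
1 → 2 → 3 → 4: 1 + 2 + 8 = 11
1 → 5 → 3 → 2 → 4: 5 + 2 + 2 + 3 = 12
1 → 2 → 4: 1 + 3 = 4
1 → 3 → 5 → 2 → 4: 1 + 2 + 7 + 3 = 13
1 → 3 → 2 → 4: 1 + 2 + 3 = 6
1 → 3 → 4: 1 + 8 = 9
Shortest: 4.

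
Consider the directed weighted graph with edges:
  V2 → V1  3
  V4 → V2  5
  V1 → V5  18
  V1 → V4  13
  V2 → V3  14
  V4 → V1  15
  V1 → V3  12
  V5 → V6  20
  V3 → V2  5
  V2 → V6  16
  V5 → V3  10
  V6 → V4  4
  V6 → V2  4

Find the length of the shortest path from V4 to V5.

Candidate routes:
V4 → V1 → V5: 15 + 18 = 33
V4 → V2 → V1 → V5: 5 + 3 + 18 = 26
Best route has total 26.

26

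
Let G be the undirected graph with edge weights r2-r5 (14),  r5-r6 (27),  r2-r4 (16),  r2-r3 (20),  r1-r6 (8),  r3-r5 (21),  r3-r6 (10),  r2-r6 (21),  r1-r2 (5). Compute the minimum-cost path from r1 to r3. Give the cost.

Some routes from r1 to r3:
r1 -> r6 -> r2 -> r3: 8 + 21 + 20 = 49
r1 -> r2 -> r5 -> r6 -> r3: 5 + 14 + 27 + 10 = 56
r1 -> r2 -> r6 -> r3: 5 + 21 + 10 = 36
r1 -> r2 -> r3: 5 + 20 = 25
r1 -> r2 -> r5 -> r3: 5 + 14 + 21 = 40
r1 -> r6 -> r3: 8 + 10 = 18
Best route has total 18.

18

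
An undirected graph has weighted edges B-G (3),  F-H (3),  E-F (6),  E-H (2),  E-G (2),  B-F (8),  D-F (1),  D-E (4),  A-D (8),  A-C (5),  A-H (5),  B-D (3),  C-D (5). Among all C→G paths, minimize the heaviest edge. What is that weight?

5

Some routes from C to G:
C -> A -> H -> E -> D -> B -> G: max(5, 5, 2, 4, 3, 3) = 5
C -> A -> H -> F -> D -> B -> G: max(5, 5, 3, 1, 3, 3) = 5
C -> D -> B -> G: max(5, 3, 3) = 5
C -> A -> H -> E -> G: max(5, 5, 2, 2) = 5
C -> A -> H -> F -> D -> E -> G: max(5, 5, 3, 1, 4, 2) = 5
The minimum achievable maximum is 5.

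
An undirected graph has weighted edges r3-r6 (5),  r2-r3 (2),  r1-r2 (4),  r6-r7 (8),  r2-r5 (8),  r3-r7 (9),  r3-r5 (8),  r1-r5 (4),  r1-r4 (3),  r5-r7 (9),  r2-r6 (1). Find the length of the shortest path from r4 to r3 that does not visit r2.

15

Candidate routes:
r4 → r1 → r5 → r7 → r3: 3 + 4 + 9 + 9 = 25
r4 → r1 → r5 → r3: 3 + 4 + 8 = 15
r4 → r1 → r5 → r7 → r6 → r3: 3 + 4 + 9 + 8 + 5 = 29
The minimum is 15.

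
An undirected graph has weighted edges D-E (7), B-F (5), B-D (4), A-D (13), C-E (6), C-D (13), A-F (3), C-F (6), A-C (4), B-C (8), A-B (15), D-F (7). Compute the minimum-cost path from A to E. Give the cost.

A few of the A→E routes:
A -> C -> E: 4 + 6 = 10
A -> F -> D -> E: 3 + 7 + 7 = 17
A -> F -> C -> E: 3 + 6 + 6 = 15
A -> F -> B -> D -> E: 3 + 5 + 4 + 7 = 19
The minimum is 10.

10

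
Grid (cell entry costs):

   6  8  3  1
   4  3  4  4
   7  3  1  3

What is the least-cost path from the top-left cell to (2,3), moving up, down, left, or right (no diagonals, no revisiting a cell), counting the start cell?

One optimal route is r0c0 → r1c0 → r1c1 → r2c1 → r2c2 → r2c3.
Its cost is 6 + 4 + 3 + 3 + 1 + 3 = 20.

20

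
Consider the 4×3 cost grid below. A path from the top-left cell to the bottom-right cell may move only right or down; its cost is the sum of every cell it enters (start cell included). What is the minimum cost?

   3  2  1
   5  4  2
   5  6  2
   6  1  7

17

Best path: r0c0 r0c1 r0c2 r1c2 r2c2 r3c2
Cost: 3 + 2 + 1 + 2 + 2 + 7 = 17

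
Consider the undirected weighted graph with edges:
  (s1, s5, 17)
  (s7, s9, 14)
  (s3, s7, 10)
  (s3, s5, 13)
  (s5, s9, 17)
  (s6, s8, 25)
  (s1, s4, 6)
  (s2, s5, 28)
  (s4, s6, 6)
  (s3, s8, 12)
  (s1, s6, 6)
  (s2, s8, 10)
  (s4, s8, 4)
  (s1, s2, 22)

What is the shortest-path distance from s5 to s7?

23

Comparing a few candidate routes:
s5→s1→s4→s8→s3→s7: 17 + 6 + 4 + 12 + 10 = 49
s5→s9→s7: 17 + 14 = 31
s5→s3→s7: 13 + 10 = 23
Best route has total 23.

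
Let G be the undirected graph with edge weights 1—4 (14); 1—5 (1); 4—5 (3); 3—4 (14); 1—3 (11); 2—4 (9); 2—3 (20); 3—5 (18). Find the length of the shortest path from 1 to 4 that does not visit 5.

14

Routes from 1 to 4 avoiding 5:
1 → 3 → 4: 11 + 14 = 25
1 → 3 → 2 → 4: 11 + 20 + 9 = 40
1 → 4: 14
Best route has total 14.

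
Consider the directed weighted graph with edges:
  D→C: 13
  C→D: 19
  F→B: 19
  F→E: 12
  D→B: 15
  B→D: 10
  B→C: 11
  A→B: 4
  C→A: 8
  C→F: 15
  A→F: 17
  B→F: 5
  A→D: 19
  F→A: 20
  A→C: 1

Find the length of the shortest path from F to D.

29

Checking several routes:
F→A→D: 20 + 19 = 39
F→B→C→D: 19 + 11 + 19 = 49
F→B→D: 19 + 10 = 29
F→A→B→D: 20 + 4 + 10 = 34
F→A→C→D: 20 + 1 + 19 = 40
The minimum is 29.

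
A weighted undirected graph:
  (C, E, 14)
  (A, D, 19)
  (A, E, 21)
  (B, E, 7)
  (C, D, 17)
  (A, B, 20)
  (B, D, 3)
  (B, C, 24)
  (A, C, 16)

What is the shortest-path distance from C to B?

Comparing a few candidate routes:
C - A - D - B: 16 + 19 + 3 = 38
C - B: 24
C - A - E - B: 16 + 21 + 7 = 44
C - D - B: 17 + 3 = 20
C - A - B: 16 + 20 = 36
C - E - B: 14 + 7 = 21
Best route has total 20.

20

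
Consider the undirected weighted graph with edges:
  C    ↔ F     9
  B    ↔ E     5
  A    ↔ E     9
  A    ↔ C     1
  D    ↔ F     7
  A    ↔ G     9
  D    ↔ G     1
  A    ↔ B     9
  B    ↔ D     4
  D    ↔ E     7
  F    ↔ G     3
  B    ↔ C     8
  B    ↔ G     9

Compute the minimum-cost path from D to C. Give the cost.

Checking several routes:
D-F-C: 7 + 9 = 16
D-B-A-C: 4 + 9 + 1 = 14
D-G-A-C: 1 + 9 + 1 = 11
D-B-C: 4 + 8 = 12
D-G-F-C: 1 + 3 + 9 = 13
Best route has total 11.

11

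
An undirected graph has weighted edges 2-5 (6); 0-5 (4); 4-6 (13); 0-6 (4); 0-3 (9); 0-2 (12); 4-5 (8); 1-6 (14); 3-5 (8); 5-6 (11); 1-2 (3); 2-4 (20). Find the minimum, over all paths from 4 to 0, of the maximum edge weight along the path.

8

Checking several routes:
4 - 5 - 6 - 0: max(8, 11, 4) = 11
4 - 5 - 3 - 0: max(8, 8, 9) = 9
4 - 5 - 2 - 0: max(8, 6, 12) = 12
4 - 5 - 0: max(8, 4) = 8
Best route has worst link 8.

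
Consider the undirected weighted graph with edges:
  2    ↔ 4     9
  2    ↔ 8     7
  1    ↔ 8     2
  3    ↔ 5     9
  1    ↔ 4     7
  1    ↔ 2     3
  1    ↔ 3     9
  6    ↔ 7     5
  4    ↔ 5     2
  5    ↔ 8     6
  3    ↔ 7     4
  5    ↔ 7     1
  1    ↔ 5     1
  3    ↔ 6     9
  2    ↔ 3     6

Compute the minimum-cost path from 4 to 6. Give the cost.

A few of the 4→6 routes:
4 -> 5 -> 3 -> 6: 2 + 9 + 9 = 20
4 -> 5 -> 3 -> 7 -> 6: 2 + 9 + 4 + 5 = 20
4 -> 1 -> 5 -> 7 -> 6: 7 + 1 + 1 + 5 = 14
4 -> 5 -> 7 -> 6: 2 + 1 + 5 = 8
4 -> 5 -> 7 -> 3 -> 6: 2 + 1 + 4 + 9 = 16
4 -> 2 -> 1 -> 5 -> 7 -> 6: 9 + 3 + 1 + 1 + 5 = 19
Shortest: 8.

8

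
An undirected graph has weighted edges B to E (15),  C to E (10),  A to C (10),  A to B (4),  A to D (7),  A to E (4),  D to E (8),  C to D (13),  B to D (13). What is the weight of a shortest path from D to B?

Comparing a few candidate routes:
D→A→B: 7 + 4 = 11
D→E→B: 8 + 15 = 23
D→A→E→B: 7 + 4 + 15 = 26
D→C→A→B: 13 + 10 + 4 = 27
D→E→A→B: 8 + 4 + 4 = 16
D→B: 13
The minimum is 11.

11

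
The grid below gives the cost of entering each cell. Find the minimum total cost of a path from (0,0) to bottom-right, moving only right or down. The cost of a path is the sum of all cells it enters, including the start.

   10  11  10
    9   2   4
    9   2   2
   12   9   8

Take r0c0 -> r1c0 -> r1c1 -> r2c1 -> r2c2 -> r3c2 for a total of 10 + 9 + 2 + 2 + 2 + 8 = 33.
(Top row then right column would cost 45.)

33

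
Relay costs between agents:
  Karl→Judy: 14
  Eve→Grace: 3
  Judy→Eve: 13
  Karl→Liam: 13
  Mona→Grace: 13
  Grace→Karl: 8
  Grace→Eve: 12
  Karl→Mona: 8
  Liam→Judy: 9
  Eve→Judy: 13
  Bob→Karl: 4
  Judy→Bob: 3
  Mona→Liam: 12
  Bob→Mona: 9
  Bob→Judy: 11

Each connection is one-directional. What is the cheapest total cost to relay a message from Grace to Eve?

12

Routes from Grace to Eve:
Grace -> Karl -> Mona -> Liam -> Judy -> Eve: 8 + 8 + 12 + 9 + 13 = 50
Grace -> Karl -> Liam -> Judy -> Eve: 8 + 13 + 9 + 13 = 43
Grace -> Eve: 12
Grace -> Karl -> Judy -> Eve: 8 + 14 + 13 = 35
The minimum is 12.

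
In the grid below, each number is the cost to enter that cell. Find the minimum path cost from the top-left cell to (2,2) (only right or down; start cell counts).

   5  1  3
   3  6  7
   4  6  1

Take (0,0)→(0,1)→(0,2)→(1,2)→(2,2) for a total of 5 + 1 + 3 + 7 + 1 = 17.

17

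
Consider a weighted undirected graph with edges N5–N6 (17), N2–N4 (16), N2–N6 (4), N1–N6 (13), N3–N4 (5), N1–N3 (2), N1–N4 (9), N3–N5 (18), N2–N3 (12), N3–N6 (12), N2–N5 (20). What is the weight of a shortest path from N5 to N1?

Comparing a few candidate routes:
N5 -> N6 -> N3 -> N1: 17 + 12 + 2 = 31
N5 -> N3 -> N4 -> N1: 18 + 5 + 9 = 32
N5 -> N6 -> N1: 17 + 13 = 30
N5 -> N3 -> N1: 18 + 2 = 20
The minimum is 20.

20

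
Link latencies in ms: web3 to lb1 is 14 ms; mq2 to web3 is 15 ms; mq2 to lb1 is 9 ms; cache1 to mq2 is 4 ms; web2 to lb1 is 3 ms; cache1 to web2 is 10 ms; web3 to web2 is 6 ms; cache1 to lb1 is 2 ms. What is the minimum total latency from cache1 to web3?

Checking several routes:
cache1→web2→web3: 10 + 6 = 16
cache1→lb1→web3: 2 + 14 = 16
cache1→mq2→web3: 4 + 15 = 19
cache1→mq2→lb1→web2→web3: 4 + 9 + 3 + 6 = 22
cache1→lb1→web2→web3: 2 + 3 + 6 = 11
Best route has total 11 ms.

11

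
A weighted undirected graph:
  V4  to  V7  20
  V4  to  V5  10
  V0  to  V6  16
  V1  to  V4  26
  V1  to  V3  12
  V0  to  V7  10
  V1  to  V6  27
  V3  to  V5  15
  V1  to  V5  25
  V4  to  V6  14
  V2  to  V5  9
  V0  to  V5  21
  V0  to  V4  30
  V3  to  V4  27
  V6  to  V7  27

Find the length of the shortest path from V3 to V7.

45

Some routes from V3 to V7:
V3 -> V1 -> V4 -> V7: 12 + 26 + 20 = 58
V3 -> V4 -> V7: 27 + 20 = 47
V3 -> V5 -> V0 -> V7: 15 + 21 + 10 = 46
V3 -> V5 -> V4 -> V7: 15 + 10 + 20 = 45
V3 -> V5 -> V4 -> V6 -> V0 -> V7: 15 + 10 + 14 + 16 + 10 = 65
Best route has total 45.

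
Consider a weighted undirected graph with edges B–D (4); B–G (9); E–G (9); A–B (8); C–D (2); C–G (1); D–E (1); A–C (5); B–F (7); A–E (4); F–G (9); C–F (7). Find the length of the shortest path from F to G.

8

Comparing a few candidate routes:
F→G: 9
F→C→D→E→G: 7 + 2 + 1 + 9 = 19
F→B→D→C→G: 7 + 4 + 2 + 1 = 14
F→B→G: 7 + 9 = 16
F→C→G: 7 + 1 = 8
Best route has total 8.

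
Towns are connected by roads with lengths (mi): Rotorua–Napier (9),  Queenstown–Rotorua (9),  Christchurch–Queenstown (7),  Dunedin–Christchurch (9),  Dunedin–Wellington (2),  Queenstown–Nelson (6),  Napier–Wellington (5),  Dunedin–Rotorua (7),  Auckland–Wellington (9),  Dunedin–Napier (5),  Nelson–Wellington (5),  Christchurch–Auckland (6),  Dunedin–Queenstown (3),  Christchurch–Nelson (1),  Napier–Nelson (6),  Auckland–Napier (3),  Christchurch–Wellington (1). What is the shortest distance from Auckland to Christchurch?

6

Checking several routes:
Auckland → Wellington → Christchurch: 9 + 1 = 10
Auckland → Napier → Wellington → Christchurch: 3 + 5 + 1 = 9
Auckland → Napier → Nelson → Christchurch: 3 + 6 + 1 = 10
Auckland → Christchurch: 6
The minimum is 6 mi.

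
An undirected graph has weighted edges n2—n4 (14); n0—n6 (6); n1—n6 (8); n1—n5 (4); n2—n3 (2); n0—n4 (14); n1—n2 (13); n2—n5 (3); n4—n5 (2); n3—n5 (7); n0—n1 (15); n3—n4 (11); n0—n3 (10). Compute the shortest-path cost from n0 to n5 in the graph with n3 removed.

A few of the n0→n5 routes:
n0→n6→n1→n5: 6 + 8 + 4 = 18
n0→n6→n1→n2→n5: 6 + 8 + 13 + 3 = 30
n0→n4→n5: 14 + 2 = 16
n0→n1→n5: 15 + 4 = 19
Shortest: 16.

16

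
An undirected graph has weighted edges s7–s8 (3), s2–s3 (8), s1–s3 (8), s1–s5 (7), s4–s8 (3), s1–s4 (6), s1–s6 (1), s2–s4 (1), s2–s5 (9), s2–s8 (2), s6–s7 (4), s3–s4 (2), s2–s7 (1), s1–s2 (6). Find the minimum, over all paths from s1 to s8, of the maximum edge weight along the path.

A few of the s1→s8 routes:
s1→s6→s7→s2→s8: max(1, 4, 1, 2) = 4
s1→s6→s7→s8: max(1, 4, 3) = 4
s1→s6→s7→s2→s4→s8: max(1, 4, 1, 1, 3) = 4
Best route has worst link 4.

4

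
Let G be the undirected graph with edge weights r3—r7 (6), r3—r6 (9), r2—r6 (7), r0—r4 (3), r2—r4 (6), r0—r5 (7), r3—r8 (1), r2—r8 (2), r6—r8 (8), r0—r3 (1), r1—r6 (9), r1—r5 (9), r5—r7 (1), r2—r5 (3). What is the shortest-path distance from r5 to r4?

Checking several routes:
r5 - r0 - r4: 7 + 3 = 10
r5 - r2 - r4: 3 + 6 = 9
r5 - r2 - r8 - r3 - r0 - r4: 3 + 2 + 1 + 1 + 3 = 10
r5 - r7 - r3 - r0 - r4: 1 + 6 + 1 + 3 = 11
r5 - r7 - r3 - r8 - r2 - r4: 1 + 6 + 1 + 2 + 6 = 16
r5 - r0 - r3 - r8 - r2 - r4: 7 + 1 + 1 + 2 + 6 = 17
Best route has total 9.

9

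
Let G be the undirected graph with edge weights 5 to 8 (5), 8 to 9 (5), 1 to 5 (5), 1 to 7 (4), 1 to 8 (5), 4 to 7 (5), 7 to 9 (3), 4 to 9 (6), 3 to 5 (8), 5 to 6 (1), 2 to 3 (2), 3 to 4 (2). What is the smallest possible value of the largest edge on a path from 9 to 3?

Some routes from 9 to 3:
9 → 8 → 1 → 7 → 4 → 3: max(5, 5, 4, 5, 2) = 5
9 → 8 → 5 → 1 → 7 → 4 → 3: max(5, 5, 5, 4, 5, 2) = 5
9 → 4 → 3: max(6, 2) = 6
9 → 7 → 4 → 3: max(3, 5, 2) = 5
The minimum achievable maximum is 5.

5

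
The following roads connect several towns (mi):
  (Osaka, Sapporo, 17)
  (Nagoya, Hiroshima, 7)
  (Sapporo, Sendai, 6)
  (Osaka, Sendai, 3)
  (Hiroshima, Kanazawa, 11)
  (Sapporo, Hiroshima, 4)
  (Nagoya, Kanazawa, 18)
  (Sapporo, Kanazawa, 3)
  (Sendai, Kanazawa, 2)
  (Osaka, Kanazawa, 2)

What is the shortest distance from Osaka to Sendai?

Some routes from Osaka to Sendai:
Osaka → Sendai: 3
Osaka → Sapporo → Kanazawa → Sendai: 17 + 3 + 2 = 22
Osaka → Kanazawa → Sendai: 2 + 2 = 4
Osaka → Kanazawa → Sapporo → Sendai: 2 + 3 + 6 = 11
Shortest: 3 mi.

3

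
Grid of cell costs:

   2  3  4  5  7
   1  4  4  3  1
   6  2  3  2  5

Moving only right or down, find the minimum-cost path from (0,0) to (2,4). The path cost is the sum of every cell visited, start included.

Best path: r0c0 → r1c0 → r1c1 → r2c1 → r2c2 → r2c3 → r2c4
Cost: 2 + 1 + 4 + 2 + 3 + 2 + 5 = 19
(Top row then right column would cost 27.)

19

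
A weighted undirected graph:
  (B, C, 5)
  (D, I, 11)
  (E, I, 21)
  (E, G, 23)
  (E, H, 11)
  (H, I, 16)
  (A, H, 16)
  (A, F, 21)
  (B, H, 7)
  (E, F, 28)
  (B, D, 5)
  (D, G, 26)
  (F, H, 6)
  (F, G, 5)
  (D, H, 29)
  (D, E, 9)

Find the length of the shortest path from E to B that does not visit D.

18

Checking several routes:
E → I → H → B: 21 + 16 + 7 = 44
E → H → B: 11 + 7 = 18
E → F → H → B: 28 + 6 + 7 = 41
E → G → F → H → B: 23 + 5 + 6 + 7 = 41
Best route has total 18.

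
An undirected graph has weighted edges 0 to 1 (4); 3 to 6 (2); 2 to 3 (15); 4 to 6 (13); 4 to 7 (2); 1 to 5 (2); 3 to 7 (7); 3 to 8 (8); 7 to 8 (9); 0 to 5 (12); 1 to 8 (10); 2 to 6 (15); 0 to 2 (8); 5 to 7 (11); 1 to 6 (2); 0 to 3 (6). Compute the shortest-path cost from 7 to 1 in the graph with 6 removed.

13

A few of the 7→1 routes:
7 → 3 → 8 → 1: 7 + 8 + 10 = 25
7 → 5 → 1: 11 + 2 = 13
7 → 3 → 0 → 1: 7 + 6 + 4 = 17
7 → 8 → 1: 9 + 10 = 19
7 → 5 → 0 → 1: 11 + 12 + 4 = 27
7 → 8 → 3 → 0 → 1: 9 + 8 + 6 + 4 = 27
Shortest: 13.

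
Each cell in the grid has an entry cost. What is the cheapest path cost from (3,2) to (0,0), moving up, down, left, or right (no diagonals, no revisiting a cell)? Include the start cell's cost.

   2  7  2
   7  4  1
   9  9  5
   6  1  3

20

Cheapest: r3c2 -> r2c2 -> r1c2 -> r0c2 -> r0c1 -> r0c0
  3 + 5 + 1 + 2 + 7 + 2 = 20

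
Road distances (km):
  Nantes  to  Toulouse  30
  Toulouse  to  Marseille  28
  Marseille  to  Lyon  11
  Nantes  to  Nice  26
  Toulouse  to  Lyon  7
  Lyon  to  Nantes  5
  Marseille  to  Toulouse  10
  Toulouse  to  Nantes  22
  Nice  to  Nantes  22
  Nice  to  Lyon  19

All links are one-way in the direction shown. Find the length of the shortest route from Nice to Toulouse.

52

Routes from Nice to Toulouse:
Nice → Nantes → Toulouse: 22 + 30 = 52
Nice → Lyon → Nantes → Toulouse: 19 + 5 + 30 = 54
Shortest: 52 km.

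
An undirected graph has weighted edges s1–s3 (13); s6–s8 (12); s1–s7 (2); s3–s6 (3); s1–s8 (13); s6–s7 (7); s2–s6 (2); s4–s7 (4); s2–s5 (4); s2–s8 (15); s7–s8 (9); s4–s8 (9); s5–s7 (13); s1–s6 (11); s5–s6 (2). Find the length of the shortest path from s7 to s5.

Some routes from s7 to s5:
s7 -> s6 -> s2 -> s5: 7 + 2 + 4 = 13
s7 -> s5: 13
s7 -> s1 -> s6 -> s5: 2 + 11 + 2 = 15
s7 -> s6 -> s5: 7 + 2 = 9
The minimum is 9.

9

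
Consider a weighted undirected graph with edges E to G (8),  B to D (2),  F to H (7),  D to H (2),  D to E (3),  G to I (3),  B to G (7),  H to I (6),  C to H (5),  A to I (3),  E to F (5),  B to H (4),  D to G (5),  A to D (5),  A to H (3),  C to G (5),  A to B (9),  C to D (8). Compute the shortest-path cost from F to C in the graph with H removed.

Comparing a few candidate routes:
F -> E -> D -> C: 5 + 3 + 8 = 16
F -> E -> D -> B -> G -> C: 5 + 3 + 2 + 7 + 5 = 22
F -> E -> D -> G -> C: 5 + 3 + 5 + 5 = 18
F -> E -> G -> C: 5 + 8 + 5 = 18
Best route has total 16.

16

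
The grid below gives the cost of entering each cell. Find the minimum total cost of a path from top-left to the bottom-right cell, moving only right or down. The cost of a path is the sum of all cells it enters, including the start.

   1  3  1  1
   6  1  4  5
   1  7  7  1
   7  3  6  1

Path r0c0 → r0c1 → r0c2 → r0c3 → r1c3 → r2c3 → r3c3: 1 + 3 + 1 + 1 + 5 + 1 + 1 = 13.

13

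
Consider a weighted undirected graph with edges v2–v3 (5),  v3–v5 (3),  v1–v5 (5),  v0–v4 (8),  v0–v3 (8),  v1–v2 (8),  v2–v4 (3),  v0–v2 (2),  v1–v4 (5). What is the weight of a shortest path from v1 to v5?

5

A few of the v1→v5 routes:
v1 - v2 - v3 - v5: 8 + 5 + 3 = 16
v1 - v4 - v2 - v3 - v5: 5 + 3 + 5 + 3 = 16
v1 - v5: 5
v1 - v2 - v0 - v3 - v5: 8 + 2 + 8 + 3 = 21
v1 - v4 - v2 - v0 - v3 - v5: 5 + 3 + 2 + 8 + 3 = 21
Best route has total 5.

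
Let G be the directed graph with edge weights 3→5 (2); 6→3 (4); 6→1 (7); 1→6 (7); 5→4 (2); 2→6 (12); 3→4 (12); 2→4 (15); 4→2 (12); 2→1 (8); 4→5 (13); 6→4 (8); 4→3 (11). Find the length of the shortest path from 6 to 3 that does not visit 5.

Candidate routes:
6-3: 4
6-4-3: 8 + 11 = 19
Shortest: 4.

4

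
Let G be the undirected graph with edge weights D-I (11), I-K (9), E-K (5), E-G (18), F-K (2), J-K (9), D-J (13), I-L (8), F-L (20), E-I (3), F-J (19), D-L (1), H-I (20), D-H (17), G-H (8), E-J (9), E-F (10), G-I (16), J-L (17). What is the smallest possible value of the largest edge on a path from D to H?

16

Comparing a few candidate routes:
D-L-I-G-H: max(1, 8, 16, 8) = 16
D-J-K-I-G-H: max(13, 9, 9, 16, 8) = 16
D-J-K-E-I-G-H: max(13, 9, 5, 3, 16, 8) = 16
The minimum achievable maximum is 16.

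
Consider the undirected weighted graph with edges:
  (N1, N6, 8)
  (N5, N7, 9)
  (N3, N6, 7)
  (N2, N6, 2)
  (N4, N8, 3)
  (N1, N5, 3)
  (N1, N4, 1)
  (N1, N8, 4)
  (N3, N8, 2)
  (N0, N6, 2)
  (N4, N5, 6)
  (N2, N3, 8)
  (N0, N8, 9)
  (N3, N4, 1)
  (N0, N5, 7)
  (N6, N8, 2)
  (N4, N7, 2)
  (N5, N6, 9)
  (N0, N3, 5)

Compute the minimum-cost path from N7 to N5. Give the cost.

Comparing a few candidate routes:
N7 -> N4 -> N1 -> N5: 2 + 1 + 3 = 6
N7 -> N4 -> N5: 2 + 6 = 8
N7 -> N4 -> N3 -> N0 -> N5: 2 + 1 + 5 + 7 = 15
N7 -> N4 -> N3 -> N8 -> N1 -> N5: 2 + 1 + 2 + 4 + 3 = 12
N7 -> N4 -> N8 -> N1 -> N5: 2 + 3 + 4 + 3 = 12
N7 -> N5: 9
Shortest: 6.

6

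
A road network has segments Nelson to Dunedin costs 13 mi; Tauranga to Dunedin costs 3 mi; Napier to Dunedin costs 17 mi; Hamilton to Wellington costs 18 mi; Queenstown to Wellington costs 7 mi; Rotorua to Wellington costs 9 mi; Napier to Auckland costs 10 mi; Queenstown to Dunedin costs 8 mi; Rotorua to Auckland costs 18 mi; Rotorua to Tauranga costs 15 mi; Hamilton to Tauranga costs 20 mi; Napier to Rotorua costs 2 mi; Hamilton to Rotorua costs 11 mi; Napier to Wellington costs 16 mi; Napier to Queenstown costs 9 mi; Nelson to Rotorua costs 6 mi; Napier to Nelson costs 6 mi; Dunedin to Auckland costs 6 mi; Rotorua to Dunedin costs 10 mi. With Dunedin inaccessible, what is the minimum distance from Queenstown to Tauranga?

Checking several routes:
Queenstown -> Napier -> Nelson -> Rotorua -> Tauranga: 9 + 6 + 6 + 15 = 36
Queenstown -> Wellington -> Rotorua -> Tauranga: 7 + 9 + 15 = 31
Queenstown -> Wellington -> Napier -> Rotorua -> Tauranga: 7 + 16 + 2 + 15 = 40
Queenstown -> Napier -> Rotorua -> Tauranga: 9 + 2 + 15 = 26
Shortest: 26 mi.

26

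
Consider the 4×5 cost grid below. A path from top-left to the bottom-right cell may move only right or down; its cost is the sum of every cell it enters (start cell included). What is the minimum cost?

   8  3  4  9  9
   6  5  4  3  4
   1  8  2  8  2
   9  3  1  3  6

Best path: (0,0) -> (0,1) -> (0,2) -> (1,2) -> (2,2) -> (3,2) -> (3,3) -> (3,4)
Cost: 8 + 3 + 4 + 4 + 2 + 1 + 3 + 6 = 31
(Top row then right column would cost 45.)

31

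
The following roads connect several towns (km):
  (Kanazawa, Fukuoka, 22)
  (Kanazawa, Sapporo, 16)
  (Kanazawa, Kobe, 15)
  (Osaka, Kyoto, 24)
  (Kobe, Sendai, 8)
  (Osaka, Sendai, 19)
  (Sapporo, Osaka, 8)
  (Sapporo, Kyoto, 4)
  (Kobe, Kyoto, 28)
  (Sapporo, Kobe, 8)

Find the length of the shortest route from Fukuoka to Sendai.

45

Checking several routes:
Fukuoka → Kanazawa → Sapporo → Osaka → Sendai: 22 + 16 + 8 + 19 = 65
Fukuoka → Kanazawa → Sapporo → Kyoto → Kobe → Sendai: 22 + 16 + 4 + 28 + 8 = 78
Fukuoka → Kanazawa → Kobe → Sapporo → Osaka → Sendai: 22 + 15 + 8 + 8 + 19 = 72
Fukuoka → Kanazawa → Kobe → Sendai: 22 + 15 + 8 = 45
Fukuoka → Kanazawa → Sapporo → Kyoto → Osaka → Sendai: 22 + 16 + 4 + 24 + 19 = 85
Fukuoka → Kanazawa → Sapporo → Kobe → Sendai: 22 + 16 + 8 + 8 = 54
The minimum is 45 km.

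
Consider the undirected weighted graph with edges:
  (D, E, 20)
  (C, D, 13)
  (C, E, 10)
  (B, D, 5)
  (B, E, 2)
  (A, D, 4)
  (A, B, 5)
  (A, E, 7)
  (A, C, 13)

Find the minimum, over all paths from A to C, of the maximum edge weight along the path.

Some routes from A to C:
A-D-C: max(4, 13) = 13
A-B-E-C: max(5, 2, 10) = 10
A-B-D-C: max(5, 5, 13) = 13
A-D-B-E-C: max(4, 5, 2, 10) = 10
A-E-C: max(7, 10) = 10
The minimum achievable maximum is 10.

10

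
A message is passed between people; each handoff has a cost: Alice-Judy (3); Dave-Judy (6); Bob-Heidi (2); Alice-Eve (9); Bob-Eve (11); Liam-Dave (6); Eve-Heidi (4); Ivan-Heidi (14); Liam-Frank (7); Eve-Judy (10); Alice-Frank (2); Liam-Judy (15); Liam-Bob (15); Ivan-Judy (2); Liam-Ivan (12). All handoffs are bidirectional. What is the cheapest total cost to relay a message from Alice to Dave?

9

Checking several routes:
Alice -> Judy -> Dave: 3 + 6 = 9
Alice -> Eve -> Judy -> Dave: 9 + 10 + 6 = 25
Alice -> Judy -> Ivan -> Liam -> Dave: 3 + 2 + 12 + 6 = 23
Alice -> Frank -> Liam -> Dave: 2 + 7 + 6 = 15
Alice -> Judy -> Liam -> Dave: 3 + 15 + 6 = 24
Alice -> Frank -> Liam -> Ivan -> Judy -> Dave: 2 + 7 + 12 + 2 + 6 = 29
Best route has total 9.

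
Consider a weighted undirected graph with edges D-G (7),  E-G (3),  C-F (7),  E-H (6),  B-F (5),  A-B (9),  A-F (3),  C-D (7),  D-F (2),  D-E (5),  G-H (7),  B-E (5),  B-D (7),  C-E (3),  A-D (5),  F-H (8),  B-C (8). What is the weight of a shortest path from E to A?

10

Comparing a few candidate routes:
E -> D -> A: 5 + 5 = 10
E -> C -> F -> A: 3 + 7 + 3 = 13
E -> D -> F -> A: 5 + 2 + 3 = 10
E -> B -> F -> A: 5 + 5 + 3 = 13
Best route has total 10.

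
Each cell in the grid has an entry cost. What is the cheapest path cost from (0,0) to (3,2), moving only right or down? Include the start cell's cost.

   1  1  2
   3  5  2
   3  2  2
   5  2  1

9

Best path: (0,0) -> (0,1) -> (0,2) -> (1,2) -> (2,2) -> (3,2)
Cost: 1 + 1 + 2 + 2 + 2 + 1 = 9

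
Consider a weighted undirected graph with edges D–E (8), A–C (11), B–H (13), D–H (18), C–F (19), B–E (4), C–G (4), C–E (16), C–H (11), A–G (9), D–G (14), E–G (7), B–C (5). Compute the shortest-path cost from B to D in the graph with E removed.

23

A few of the B→D routes:
B-C-G-D: 5 + 4 + 14 = 23
B-H-C-G-D: 13 + 11 + 4 + 14 = 42
B-C-H-D: 5 + 11 + 18 = 34
B-H-D: 13 + 18 = 31
B-C-A-G-D: 5 + 11 + 9 + 14 = 39
Shortest: 23.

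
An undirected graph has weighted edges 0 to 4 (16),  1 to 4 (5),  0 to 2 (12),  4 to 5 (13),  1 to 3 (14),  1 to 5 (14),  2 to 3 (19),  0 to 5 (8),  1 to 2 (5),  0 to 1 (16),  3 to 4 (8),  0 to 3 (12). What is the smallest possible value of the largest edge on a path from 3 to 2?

A few of the 3→2 routes:
3 - 0 - 2: max(12, 12) = 12
3 - 1 - 5 - 0 - 2: max(14, 14, 8, 12) = 14
3 - 0 - 5 - 4 - 1 - 2: max(12, 8, 13, 5, 5) = 13
3 - 4 - 5 - 0 - 2: max(8, 13, 8, 12) = 13
3 - 1 - 4 - 5 - 0 - 2: max(14, 5, 13, 8, 12) = 14
3 - 4 - 1 - 2: max(8, 5, 5) = 8
The minimum achievable maximum is 8.

8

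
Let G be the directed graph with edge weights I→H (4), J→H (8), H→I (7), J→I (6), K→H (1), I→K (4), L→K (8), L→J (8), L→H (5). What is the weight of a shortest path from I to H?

Candidate routes:
I→H: 4
I→K→H: 4 + 1 = 5
Shortest: 4.

4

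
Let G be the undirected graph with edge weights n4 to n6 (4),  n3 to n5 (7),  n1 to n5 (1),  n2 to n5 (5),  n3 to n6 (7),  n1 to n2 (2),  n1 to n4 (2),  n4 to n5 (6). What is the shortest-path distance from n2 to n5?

3

Some routes from n2 to n5:
n2 → n1 → n4 → n5: 2 + 2 + 6 = 10
n2 → n1 → n5: 2 + 1 = 3
n2 → n5: 5
The minimum is 3.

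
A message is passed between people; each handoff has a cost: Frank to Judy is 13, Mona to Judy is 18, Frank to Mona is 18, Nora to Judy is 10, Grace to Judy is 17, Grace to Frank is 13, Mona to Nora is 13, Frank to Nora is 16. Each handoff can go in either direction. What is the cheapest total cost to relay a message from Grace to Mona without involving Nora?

31

Paths from Grace to Mona avoiding Nora:
Grace -> Frank -> Judy -> Mona: 13 + 13 + 18 = 44
Grace -> Judy -> Mona: 17 + 18 = 35
Grace -> Judy -> Frank -> Mona: 17 + 13 + 18 = 48
Grace -> Frank -> Mona: 13 + 18 = 31
Shortest: 31.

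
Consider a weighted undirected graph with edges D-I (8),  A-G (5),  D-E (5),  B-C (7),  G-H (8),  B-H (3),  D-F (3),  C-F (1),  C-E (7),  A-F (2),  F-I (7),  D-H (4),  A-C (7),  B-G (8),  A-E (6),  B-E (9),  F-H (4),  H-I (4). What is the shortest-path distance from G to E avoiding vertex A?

17

Checking several routes:
G→H→B→E: 8 + 3 + 9 = 20
G→B→H→D→E: 8 + 3 + 4 + 5 = 20
G→H→F→D→E: 8 + 4 + 3 + 5 = 20
G→H→D→E: 8 + 4 + 5 = 17
G→B→E: 8 + 9 = 17
G→H→F→C→E: 8 + 4 + 1 + 7 = 20
The minimum is 17.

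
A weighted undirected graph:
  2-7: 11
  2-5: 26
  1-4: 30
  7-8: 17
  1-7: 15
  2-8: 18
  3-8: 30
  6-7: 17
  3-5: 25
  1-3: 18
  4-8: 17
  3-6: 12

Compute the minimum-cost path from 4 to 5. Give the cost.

61

Checking several routes:
4-1-7-2-5: 30 + 15 + 11 + 26 = 82
4-8-3-5: 17 + 30 + 25 = 72
4-8-2-5: 17 + 18 + 26 = 61
4-8-7-2-5: 17 + 17 + 11 + 26 = 71
4-1-3-5: 30 + 18 + 25 = 73
4-8-7-6-3-5: 17 + 17 + 17 + 12 + 25 = 88
Shortest: 61.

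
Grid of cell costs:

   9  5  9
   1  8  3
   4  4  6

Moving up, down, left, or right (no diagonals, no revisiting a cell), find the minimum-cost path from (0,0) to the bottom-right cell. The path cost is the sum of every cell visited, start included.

Take r0c0 → r1c0 → r2c0 → r2c1 → r2c2 for a total of 9 + 1 + 4 + 4 + 6 = 24.

24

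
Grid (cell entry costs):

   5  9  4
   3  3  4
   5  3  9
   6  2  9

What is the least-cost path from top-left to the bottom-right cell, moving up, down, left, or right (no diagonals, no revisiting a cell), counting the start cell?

25

One optimal route is (0,0) (1,0) (1,1) (2,1) (3,1) (3,2).
Its cost is 5 + 3 + 3 + 3 + 2 + 9 = 25.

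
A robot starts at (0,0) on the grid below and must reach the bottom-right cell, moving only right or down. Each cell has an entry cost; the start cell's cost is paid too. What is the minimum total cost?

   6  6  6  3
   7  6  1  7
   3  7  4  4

27

Best path: (0,0) → (0,1) → (0,2) → (1,2) → (2,2) → (2,3)
Cost: 6 + 6 + 6 + 1 + 4 + 4 = 27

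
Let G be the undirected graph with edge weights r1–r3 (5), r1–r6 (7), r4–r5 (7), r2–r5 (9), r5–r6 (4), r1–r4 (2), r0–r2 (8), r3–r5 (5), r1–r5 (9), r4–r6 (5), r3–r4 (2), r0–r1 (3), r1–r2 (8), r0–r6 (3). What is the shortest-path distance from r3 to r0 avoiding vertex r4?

Checking several routes:
r3-r5-r1-r0: 5 + 9 + 3 = 17
r3-r1-r0: 5 + 3 = 8
r3-r5-r6-r0: 5 + 4 + 3 = 12
r3-r1-r6-r0: 5 + 7 + 3 = 15
r3-r5-r6-r1-r0: 5 + 4 + 7 + 3 = 19
The minimum is 8.

8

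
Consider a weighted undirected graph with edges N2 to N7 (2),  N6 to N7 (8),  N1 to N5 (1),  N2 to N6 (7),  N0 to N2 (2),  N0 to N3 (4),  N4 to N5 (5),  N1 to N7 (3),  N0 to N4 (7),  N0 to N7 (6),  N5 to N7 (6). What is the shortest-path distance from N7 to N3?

8

Some routes from N7 to N3:
N7 - N0 - N3: 6 + 4 = 10
N7 - N2 - N0 - N3: 2 + 2 + 4 = 8
N7 - N6 - N2 - N0 - N3: 8 + 7 + 2 + 4 = 21
N7 - N1 - N5 - N4 - N0 - N3: 3 + 1 + 5 + 7 + 4 = 20
The minimum is 8.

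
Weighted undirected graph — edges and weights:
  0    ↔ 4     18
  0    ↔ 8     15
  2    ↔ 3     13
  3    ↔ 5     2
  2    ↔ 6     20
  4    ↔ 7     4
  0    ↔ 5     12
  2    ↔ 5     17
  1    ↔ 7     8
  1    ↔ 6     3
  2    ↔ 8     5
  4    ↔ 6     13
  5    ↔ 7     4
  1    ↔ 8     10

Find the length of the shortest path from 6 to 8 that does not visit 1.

A few of the 6→8 routes:
6 - 4 - 7 - 5 - 3 - 2 - 8: 13 + 4 + 4 + 2 + 13 + 5 = 41
6 - 2 - 8: 20 + 5 = 25
6 - 4 - 0 - 8: 13 + 18 + 15 = 46
6 - 4 - 7 - 5 - 2 - 8: 13 + 4 + 4 + 17 + 5 = 43
6 - 4 - 7 - 5 - 0 - 8: 13 + 4 + 4 + 12 + 15 = 48
Best route has total 25.

25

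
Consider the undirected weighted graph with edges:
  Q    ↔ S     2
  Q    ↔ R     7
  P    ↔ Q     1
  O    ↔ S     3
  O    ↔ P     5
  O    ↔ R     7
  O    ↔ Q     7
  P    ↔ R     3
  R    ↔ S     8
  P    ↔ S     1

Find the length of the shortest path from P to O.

A few of the P→O routes:
P-S-O: 1 + 3 = 4
P-Q-S-O: 1 + 2 + 3 = 6
P-Q-O: 1 + 7 = 8
P-O: 5
P-S-Q-O: 1 + 2 + 7 = 10
Best route has total 4.

4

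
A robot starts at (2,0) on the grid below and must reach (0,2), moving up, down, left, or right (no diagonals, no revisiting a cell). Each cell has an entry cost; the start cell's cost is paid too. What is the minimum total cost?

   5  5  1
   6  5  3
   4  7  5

Cheapest: r2c0 -> r1c0 -> r1c1 -> r1c2 -> r0c2
  4 + 6 + 5 + 3 + 1 = 19

19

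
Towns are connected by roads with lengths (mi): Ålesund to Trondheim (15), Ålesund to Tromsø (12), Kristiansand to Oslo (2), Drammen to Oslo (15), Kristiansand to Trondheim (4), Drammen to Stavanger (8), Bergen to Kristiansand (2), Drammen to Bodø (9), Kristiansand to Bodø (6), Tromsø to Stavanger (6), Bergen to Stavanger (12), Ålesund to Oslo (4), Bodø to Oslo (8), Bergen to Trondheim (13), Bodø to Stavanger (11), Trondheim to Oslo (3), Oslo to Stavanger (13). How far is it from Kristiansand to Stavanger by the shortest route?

Comparing a few candidate routes:
Kristiansand→Bodø→Stavanger: 6 + 11 = 17
Kristiansand→Trondheim→Oslo→Stavanger: 4 + 3 + 13 = 20
Kristiansand→Oslo→Stavanger: 2 + 13 = 15
Kristiansand→Bergen→Stavanger: 2 + 12 = 14
Best route has total 14 mi.

14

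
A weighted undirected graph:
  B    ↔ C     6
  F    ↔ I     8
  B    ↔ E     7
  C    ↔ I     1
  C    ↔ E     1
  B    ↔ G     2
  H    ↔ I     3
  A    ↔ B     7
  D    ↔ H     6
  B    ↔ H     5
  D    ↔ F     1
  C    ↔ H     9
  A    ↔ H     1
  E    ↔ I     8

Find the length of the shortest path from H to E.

Checking several routes:
H-I-C-E: 3 + 1 + 1 = 5
H-I-E: 3 + 8 = 11
H-C-E: 9 + 1 = 10
The minimum is 5.

5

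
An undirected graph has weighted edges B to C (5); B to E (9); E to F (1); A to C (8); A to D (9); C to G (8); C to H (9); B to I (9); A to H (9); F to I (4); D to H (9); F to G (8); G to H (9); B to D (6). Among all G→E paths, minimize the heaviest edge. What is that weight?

Checking several routes:
G -> H -> A -> D -> B -> E: max(9, 9, 9, 6, 9) = 9
G -> F -> E: max(8, 1) = 8
G -> H -> D -> B -> E: max(9, 9, 6, 9) = 9
G -> H -> D -> B -> I -> F -> E: max(9, 9, 6, 9, 4, 1) = 9
G -> H -> D -> A -> C -> B -> E: max(9, 9, 9, 8, 5, 9) = 9
G -> H -> D -> A -> C -> B -> I -> F -> E: max(9, 9, 9, 8, 5, 9, 4, 1) = 9
The minimum achievable maximum is 8.

8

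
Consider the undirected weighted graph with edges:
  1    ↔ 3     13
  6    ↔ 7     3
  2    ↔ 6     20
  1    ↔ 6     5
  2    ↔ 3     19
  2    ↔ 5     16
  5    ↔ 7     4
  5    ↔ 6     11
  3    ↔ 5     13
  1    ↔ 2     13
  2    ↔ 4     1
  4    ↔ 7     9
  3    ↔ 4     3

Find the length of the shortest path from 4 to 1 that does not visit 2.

16

A few of the 4→1 routes:
4 - 3 - 5 - 6 - 1: 3 + 13 + 11 + 5 = 32
4 - 3 - 5 - 7 - 6 - 1: 3 + 13 + 4 + 3 + 5 = 28
4 - 7 - 6 - 1: 9 + 3 + 5 = 17
4 - 7 - 5 - 3 - 1: 9 + 4 + 13 + 13 = 39
4 - 3 - 1: 3 + 13 = 16
4 - 7 - 5 - 6 - 1: 9 + 4 + 11 + 5 = 29
The minimum is 16.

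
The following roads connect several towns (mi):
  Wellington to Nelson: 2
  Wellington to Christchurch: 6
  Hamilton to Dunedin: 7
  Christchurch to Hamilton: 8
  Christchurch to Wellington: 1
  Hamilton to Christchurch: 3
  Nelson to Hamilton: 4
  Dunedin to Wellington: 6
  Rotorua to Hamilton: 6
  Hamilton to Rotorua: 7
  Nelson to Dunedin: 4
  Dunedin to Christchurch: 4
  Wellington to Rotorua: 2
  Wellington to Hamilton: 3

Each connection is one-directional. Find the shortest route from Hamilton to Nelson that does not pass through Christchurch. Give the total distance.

Paths from Hamilton to Nelson avoiding Christchurch:
Hamilton -> Dunedin -> Wellington -> Nelson: 7 + 6 + 2 = 15
Shortest: 15 mi.

15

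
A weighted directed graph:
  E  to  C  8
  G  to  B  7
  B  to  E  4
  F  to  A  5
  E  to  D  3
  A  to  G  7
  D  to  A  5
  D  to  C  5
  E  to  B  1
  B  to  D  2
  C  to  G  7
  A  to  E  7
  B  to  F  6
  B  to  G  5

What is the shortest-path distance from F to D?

15

Paths from F to D:
F-A-E-D: 5 + 7 + 3 = 15
F-A-G-B-E-D: 5 + 7 + 7 + 4 + 3 = 26
F-A-E-C-G-B-D: 5 + 7 + 8 + 7 + 7 + 2 = 36
F-A-E-B-D: 5 + 7 + 1 + 2 = 15
F-A-G-B-D: 5 + 7 + 7 + 2 = 21
Shortest: 15.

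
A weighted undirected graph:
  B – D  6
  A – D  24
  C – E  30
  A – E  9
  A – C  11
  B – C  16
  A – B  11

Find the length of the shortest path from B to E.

Some routes from B to E:
B → A → E: 11 + 9 = 20
B → C → A → E: 16 + 11 + 9 = 36
B → C → E: 16 + 30 = 46
B → D → A → E: 6 + 24 + 9 = 39
Best route has total 20.

20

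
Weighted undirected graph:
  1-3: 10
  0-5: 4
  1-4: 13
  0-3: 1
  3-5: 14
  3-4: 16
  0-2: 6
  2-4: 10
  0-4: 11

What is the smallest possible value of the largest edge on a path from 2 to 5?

Checking several routes:
2 - 0 - 5: max(6, 4) = 6
2 - 4 - 1 - 3 - 0 - 5: max(10, 13, 10, 1, 4) = 13
2 - 0 - 3 - 5: max(6, 1, 14) = 14
2 - 4 - 0 - 5: max(10, 11, 4) = 11
Smallest bottleneck: 6.

6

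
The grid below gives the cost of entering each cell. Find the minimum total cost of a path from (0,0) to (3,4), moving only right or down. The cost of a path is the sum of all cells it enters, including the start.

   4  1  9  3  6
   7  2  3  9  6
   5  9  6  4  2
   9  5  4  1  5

26

Cheapest: r0c0 r0c1 r1c1 r1c2 r2c2 r2c3 r3c3 r3c4
  4 + 1 + 2 + 3 + 6 + 4 + 1 + 5 = 26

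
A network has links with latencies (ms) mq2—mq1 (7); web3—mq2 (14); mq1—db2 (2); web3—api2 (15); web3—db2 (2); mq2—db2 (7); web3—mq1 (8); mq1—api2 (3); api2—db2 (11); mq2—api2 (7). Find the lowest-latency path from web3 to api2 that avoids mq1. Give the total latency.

Routes from web3 to api2 avoiding mq1:
web3→mq2→api2: 14 + 7 = 21
web3→db2→api2: 2 + 11 = 13
web3→api2: 15
web3→db2→mq2→api2: 2 + 7 + 7 = 16
web3→mq2→db2→api2: 14 + 7 + 11 = 32
The minimum is 13 ms.

13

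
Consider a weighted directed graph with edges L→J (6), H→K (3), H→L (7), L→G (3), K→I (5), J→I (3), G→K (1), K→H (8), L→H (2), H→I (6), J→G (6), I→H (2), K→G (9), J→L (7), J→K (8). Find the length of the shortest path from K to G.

9

Candidate routes:
K -> G: 9
K -> H -> L -> J -> G: 8 + 7 + 6 + 6 = 27
K -> H -> L -> G: 8 + 7 + 3 = 18
K -> I -> H -> L -> G: 5 + 2 + 7 + 3 = 17
K -> I -> H -> L -> J -> G: 5 + 2 + 7 + 6 + 6 = 26
Shortest: 9.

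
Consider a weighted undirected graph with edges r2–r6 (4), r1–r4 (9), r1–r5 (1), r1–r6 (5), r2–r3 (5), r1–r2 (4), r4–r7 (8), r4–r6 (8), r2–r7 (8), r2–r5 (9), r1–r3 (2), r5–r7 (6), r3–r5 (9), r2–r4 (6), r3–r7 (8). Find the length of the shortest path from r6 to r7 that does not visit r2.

A few of the r6→r7 routes:
r6 → r1 → r5 → r7: 5 + 1 + 6 = 12
r6 → r1 → r3 → r7: 5 + 2 + 8 = 15
r6 → r4 → r7: 8 + 8 = 16
Shortest: 12.

12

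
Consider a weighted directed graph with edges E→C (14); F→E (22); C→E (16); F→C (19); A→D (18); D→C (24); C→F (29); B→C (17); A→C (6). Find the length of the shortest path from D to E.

Paths from D to E:
D - C - E: 24 + 16 = 40
D - C - F - E: 24 + 29 + 22 = 75
The minimum is 40.

40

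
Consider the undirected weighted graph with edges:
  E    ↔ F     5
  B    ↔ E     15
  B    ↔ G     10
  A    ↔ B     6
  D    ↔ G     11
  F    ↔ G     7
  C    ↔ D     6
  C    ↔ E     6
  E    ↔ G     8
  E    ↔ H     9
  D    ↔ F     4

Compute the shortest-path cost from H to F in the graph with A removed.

14

Some routes from H to F avoiding A:
H -> E -> F: 9 + 5 = 14
H -> E -> B -> G -> F: 9 + 15 + 10 + 7 = 41
H -> E -> G -> F: 9 + 8 + 7 = 24
H -> E -> G -> D -> F: 9 + 8 + 11 + 4 = 32
H -> E -> C -> D -> G -> F: 9 + 6 + 6 + 11 + 7 = 39
H -> E -> C -> D -> F: 9 + 6 + 6 + 4 = 25
Shortest: 14.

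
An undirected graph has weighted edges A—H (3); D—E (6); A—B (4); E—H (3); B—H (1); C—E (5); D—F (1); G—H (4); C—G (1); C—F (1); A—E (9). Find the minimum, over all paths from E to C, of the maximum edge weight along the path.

Some routes from E to C:
E -> D -> F -> C: max(6, 1, 1) = 6
E -> H -> G -> C: max(3, 4, 1) = 4
E -> A -> B -> H -> G -> C: max(9, 4, 1, 4, 1) = 9
E -> C: max(5) = 5
The minimum achievable maximum is 4.

4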